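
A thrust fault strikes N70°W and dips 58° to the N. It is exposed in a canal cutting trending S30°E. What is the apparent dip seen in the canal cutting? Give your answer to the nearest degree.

The section lies 40° from the strike.
tan(apparent dip) = tan 58° · sin 40° = 1.0287
apparent dip = arctan 1.0287 = 45.81°

46°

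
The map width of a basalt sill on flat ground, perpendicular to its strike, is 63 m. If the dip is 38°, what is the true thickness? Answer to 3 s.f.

38.8 m

True thickness t = w · sin(dip) = 63 × sin 38°
t = 63 × 0.6157 = 38.787 m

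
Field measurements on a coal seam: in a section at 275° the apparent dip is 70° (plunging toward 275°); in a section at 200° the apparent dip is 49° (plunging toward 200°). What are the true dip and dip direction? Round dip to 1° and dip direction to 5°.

true dip 70°, dip direction 265°

Each apparent-dip line lies in the plane. As unit vectors (x east, y north, z up), v₁ plunges 70°→275° and v₂ plunges 49°→200°.
The plane normal is n = v₁ × v₂ ∝ (-0.602, -0.046, 0.217).
True dip = arccos(n_z / |n|) = arccos(0.3380) = 70.2°.
The horizontal component of n points toward azimuth atan2(n_x, n_y) = 266°, the dip direction.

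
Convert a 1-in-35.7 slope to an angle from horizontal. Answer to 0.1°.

1.6°

tan θ = 1/35.7 = 0.0280
θ = arctan(0.0280) = 1.60°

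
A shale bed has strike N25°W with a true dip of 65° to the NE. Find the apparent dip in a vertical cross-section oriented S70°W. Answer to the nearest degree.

65°

Angle between strike (N25°W) and section (S70°W): β = 85°.
tan(apparent dip) = tan 65° · sin 85° = 2.1363
α = arctan(2.1363) = 64.92°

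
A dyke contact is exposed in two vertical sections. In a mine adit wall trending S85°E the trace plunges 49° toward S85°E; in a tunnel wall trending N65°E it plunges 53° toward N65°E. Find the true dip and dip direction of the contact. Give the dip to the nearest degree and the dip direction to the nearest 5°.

Represent each trace as a vector plunging at its apparent dip toward its trend (east-north-up frame): v₁ = (0.654, -0.057, -0.755), v₂ = (0.545, 0.254, -0.799).
Cross product v₁ × v₂ gives the pole to the plane: n ∝ (0.238, 0.110, 0.197).
Dip δ = arctan(|n_h|/n_z) = arctan(0.262/0.197) = 53.0°.
Dip direction = atan2(0.238, 0.110) = 65° (azimuth of n's horizontal projection).

true dip 53°, dip direction 065°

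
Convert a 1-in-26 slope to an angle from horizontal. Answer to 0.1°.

2.2°

tan θ = 1/26 = 0.0385
θ = arctan(0.0385) = 2.20°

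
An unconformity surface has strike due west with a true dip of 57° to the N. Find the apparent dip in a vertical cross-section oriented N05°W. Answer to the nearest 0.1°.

56.9°

The strike is due west and the section trends N05°W; the acute angle between them is β = 85°.
tan(apparent dip) = tan 57° · sin 85° = 1.5340
α = arctan(1.5340) = 56.90°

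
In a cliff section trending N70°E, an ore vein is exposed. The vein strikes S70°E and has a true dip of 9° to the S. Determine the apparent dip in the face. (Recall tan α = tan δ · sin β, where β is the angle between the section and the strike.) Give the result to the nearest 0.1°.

Angle between strike (S70°E) and section (N70°E): β = 40°.
tan α = tan 9° × sin 40° = 0.1584 × 0.6428 = 0.1018
α = arctan(0.1018) = 5.81°

5.8°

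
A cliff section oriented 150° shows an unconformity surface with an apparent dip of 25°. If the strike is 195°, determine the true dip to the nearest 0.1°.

The section is 45° from the strike.
tan δ = tan α / sin β = tan 25° / sin 45° = 0.4663 / 0.7071 = 0.6595
δ = arctan(0.6595) = 33.40°

33.4°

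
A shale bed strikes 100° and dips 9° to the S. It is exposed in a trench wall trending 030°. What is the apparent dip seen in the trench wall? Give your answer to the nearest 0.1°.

8.5°

Angle between strike (100°) and section (030°): β = 70°.
tan α = tan 9° × sin 70° = 0.1584 × 0.9397 = 0.1488
apparent dip = arctan 0.1488 = 8.47°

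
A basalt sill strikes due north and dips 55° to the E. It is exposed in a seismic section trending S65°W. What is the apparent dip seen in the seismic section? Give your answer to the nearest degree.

52°

Angle between strike (due north) and section (S65°W): β = 65°.
tan(apparent dip) = tan 55° · sin 65° = 1.2943
apparent dip = arctan 1.2943 = 52.31°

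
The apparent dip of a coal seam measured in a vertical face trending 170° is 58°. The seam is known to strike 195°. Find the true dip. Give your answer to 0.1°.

75.2°

β = acute angle between strike 195° and section 170° = 25°.
tan(true dip) = tan 58° / sin 25° = 3.7867
true dip = arctan 3.7867 = 75.21°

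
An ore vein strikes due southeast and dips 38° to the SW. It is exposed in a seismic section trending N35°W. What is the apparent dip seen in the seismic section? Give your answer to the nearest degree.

8°

The section lies 10° from the strike.
tan(apparent dip) = tan 38° · sin 10° = 0.1357
apparent dip = arctan 0.1357 = 7.73°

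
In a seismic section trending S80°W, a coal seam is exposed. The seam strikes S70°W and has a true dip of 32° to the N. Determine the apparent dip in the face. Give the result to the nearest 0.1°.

6.2°

Angle between strike (S70°W) and section (S80°W): β = 10°.
tan(apparent dip) = tan 32° · sin 10° = 0.1085
α = arctan(0.1085) = 6.19°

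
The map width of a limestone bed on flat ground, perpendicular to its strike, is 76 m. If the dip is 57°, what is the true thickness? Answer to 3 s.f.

True thickness t = w · sin(dip) = 76 × sin 57°
t = 76 × 0.8387 = 63.739 m

63.7 m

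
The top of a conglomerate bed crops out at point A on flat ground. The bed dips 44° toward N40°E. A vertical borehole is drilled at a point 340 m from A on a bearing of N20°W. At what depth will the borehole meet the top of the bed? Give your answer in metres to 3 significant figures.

164 m

The hole lies 60° from the dip direction, so the down-dip offset is 340 × cos 60° = 170.00 m.
Depth = down-dip offset × tan(dip) = 170.00 × tan 44° = 170.00 × 0.9657
Depth = 164.17 m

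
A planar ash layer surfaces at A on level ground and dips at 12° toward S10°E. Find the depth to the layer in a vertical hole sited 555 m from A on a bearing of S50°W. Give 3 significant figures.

59.0 m

The hole lies 60° from the dip direction, so the down-dip offset is 555 × cos 60° = 277.50 m.
Depth = down-dip offset × tan(dip) = 277.50 × tan 12° = 277.50 × 0.2126
Depth = 58.98 m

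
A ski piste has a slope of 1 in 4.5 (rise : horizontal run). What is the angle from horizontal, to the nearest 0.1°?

tan θ = 1/4.5 = 0.2222
θ = arctan(0.2222) = 12.53°

12.5°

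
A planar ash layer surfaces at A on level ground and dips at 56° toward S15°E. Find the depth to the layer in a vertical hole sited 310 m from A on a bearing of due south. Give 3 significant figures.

444 m

The hole lies 15° from the dip direction, so the down-dip offset is 310 × cos 15° = 299.44 m.
Depth = down-dip offset × tan(dip) = 299.44 × tan 56° = 299.44 × 1.4826
Depth = 443.93 m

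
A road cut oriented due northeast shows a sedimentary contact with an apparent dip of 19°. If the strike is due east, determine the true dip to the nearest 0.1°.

26.0°

The section is 45° from the strike.
tan δ = tan α / sin β = tan 19° / sin 45° = 0.3443 / 0.7071 = 0.4870
true dip = arctan 0.4870 = 25.96°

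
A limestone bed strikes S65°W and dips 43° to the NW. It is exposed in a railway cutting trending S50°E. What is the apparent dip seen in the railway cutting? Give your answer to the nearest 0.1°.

Angle between strike (S65°W) and section (S50°E): β = 65°.
tan α = tan 43° × sin 65° = 0.9325 × 0.9063 = 0.8451
α = arctan(0.8451) = 40.20°

40.2°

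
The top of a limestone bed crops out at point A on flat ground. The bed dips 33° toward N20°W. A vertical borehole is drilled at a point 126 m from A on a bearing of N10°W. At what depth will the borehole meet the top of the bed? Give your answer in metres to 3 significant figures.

The hole lies 10° from the dip direction, so the down-dip offset is 126 × cos 10° = 124.09 m.
Depth = down-dip offset × tan(dip) = 124.09 × tan 33° = 124.09 × 0.6494
Depth = 80.58 m

80.6 m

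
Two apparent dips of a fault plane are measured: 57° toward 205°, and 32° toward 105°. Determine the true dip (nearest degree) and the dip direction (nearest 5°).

true dip 61°, dip direction 175°

Each apparent-dip line lies in the plane. As unit vectors (x east, y north, z up), v₁ plunges 57°→205° and v₂ plunges 32°→105°.
Cross product v₁ × v₂ gives the pole to the plane: n ∝ (0.077, -0.809, 0.455).
Dip δ = arctan(|n_h|/n_z) = arctan(0.813/0.455) = 60.8°.
Dip direction = azimuth of (n_x, n_y) = atan2(0.077, -0.809) = 175°.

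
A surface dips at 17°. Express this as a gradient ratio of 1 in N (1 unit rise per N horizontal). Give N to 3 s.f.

1 : N means tan θ = 1/N, so N = 1/tan 17° = 1/0.3057

1 in 3.27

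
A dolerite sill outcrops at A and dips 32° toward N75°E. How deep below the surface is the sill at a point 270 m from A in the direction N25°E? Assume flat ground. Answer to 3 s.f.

The hole lies 50° from the dip direction, so the down-dip offset is 270 × cos 50° = 173.55 m.
Depth = down-dip offset × tan(dip) = 173.55 × tan 32° = 173.55 × 0.6249
Depth = 108.45 m

108 m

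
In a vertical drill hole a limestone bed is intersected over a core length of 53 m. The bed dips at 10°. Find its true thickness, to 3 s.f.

52.2 m

True thickness t = h · cos(dip) = 53 × cos 10°
t = 53 × 0.9848 = 52.195 m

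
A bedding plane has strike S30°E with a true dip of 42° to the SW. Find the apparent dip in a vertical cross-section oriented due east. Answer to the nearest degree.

38°

Angle between strike (S30°E) and section (due east): β = 60°.
tan α = tan 42° × sin 60° = 0.9004 × 0.8660 = 0.7798
α = arctan(0.7798) = 37.95°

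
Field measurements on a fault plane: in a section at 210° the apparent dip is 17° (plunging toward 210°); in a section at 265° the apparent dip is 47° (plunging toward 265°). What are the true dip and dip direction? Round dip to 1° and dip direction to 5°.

true dip 49°, dip direction 285°

The two traces are lines in the plane: v₁ = (sin 210°·cos 17°, cos 210°·cos 17°, −sin 17°), v₂ = (sin 265°·cos 47°, cos 265°·cos 47°, −sin 47°).
n = v₁ × v₂ = (-0.588, 0.151, 0.534) (taken with n_z > 0).
Dip δ = arctan(|n_h|/n_z) = arctan(0.607/0.534) = 48.7°.
Dip direction = azimuth of (n_x, n_y) = atan2(-0.588, 0.151) = 284°.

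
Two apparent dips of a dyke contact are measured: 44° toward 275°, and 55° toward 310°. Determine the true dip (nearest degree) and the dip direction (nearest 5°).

true dip 56°, dip direction 325°

Represent each trace as a vector plunging at its apparent dip toward its trend (east-north-up frame): v₁ = (-0.717, 0.063, -0.695), v₂ = (-0.439, 0.369, -0.819).
Cross product v₁ × v₂ gives the pole to the plane: n ∝ (-0.205, 0.282, 0.237).
tan δ = √(n_x²+n_y²)/n_z = 0.348/0.237, so δ = 55.8°.
Dip direction = atan2(-0.205, 0.282) = 324° (azimuth of n's horizontal projection).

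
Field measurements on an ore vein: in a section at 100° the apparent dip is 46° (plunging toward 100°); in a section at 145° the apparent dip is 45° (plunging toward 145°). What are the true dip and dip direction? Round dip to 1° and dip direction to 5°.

true dip 48°, dip direction 120°

Represent each trace as a vector plunging at its apparent dip toward its trend (east-north-up frame): v₁ = (0.684, -0.121, -0.719), v₂ = (0.406, -0.579, -0.707).
n = v₁ × v₂ = (0.331, -0.192, 0.347) (taken with n_z > 0).
tan δ = √(n_x²+n_y²)/n_z = 0.383/0.347, so δ = 47.8°.
Dip direction = atan2(0.331, -0.192) = 120° (azimuth of n's horizontal projection).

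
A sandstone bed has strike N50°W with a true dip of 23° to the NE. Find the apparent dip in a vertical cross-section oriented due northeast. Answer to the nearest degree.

Angle between strike (N50°W) and section (due northeast): β = 85°.
tan α = tan 23° × sin 85° = 0.4245 × 0.9962 = 0.4229
apparent dip = arctan 0.4229 = 22.92°

23°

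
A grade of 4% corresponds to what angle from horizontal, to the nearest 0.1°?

2.3°

tan θ = 4/100 = 0.0400
θ = arctan(0.0400) = 2.29°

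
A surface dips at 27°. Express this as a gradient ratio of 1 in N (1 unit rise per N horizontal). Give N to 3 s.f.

1 : N means tan θ = 1/N, so N = 1/tan 27° = 1/0.5095

1 in 1.96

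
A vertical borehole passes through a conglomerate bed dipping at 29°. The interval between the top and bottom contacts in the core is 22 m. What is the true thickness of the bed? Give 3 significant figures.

19.2 m

True thickness t = h · cos(dip) = 22 × cos 29°
t = 22 × 0.8746 = 19.242 m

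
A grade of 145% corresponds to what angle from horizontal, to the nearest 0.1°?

55.4°

tan θ = 145/100 = 1.4500
θ = arctan(1.4500) = 55.41°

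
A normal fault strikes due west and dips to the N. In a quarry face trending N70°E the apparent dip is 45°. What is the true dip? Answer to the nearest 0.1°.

β = acute angle between strike due west and section N70°E = 20°.
tan(true dip) = tan 45° / sin 20° = 2.9238
true dip = arctan 2.9238 = 71.12°

71.1°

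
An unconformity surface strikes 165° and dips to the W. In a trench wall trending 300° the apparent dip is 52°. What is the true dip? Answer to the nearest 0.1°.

The section is 45° from the strike.
tan(true dip) = tan 52° / sin 45° = 1.8101
δ = arctan(1.8101) = 61.08°

61.1°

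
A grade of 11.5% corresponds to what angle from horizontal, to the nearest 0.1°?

6.6°

tan θ = 11.5/100 = 0.1150
θ = arctan(0.1150) = 6.56°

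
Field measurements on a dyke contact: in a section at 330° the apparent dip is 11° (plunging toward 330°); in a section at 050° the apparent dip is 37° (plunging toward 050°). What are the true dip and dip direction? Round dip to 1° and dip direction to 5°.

true dip 37°, dip direction 045°

The two traces are lines in the plane: v₁ = (sin 330°·cos 11°, cos 330°·cos 11°, −sin 11°), v₂ = (sin 50°·cos 37°, cos 50°·cos 37°, −sin 37°).
n = v₁ × v₂ = (0.414, 0.412, 0.772) (taken with n_z > 0).
True dip = arccos(n_z / |n|) = arccos(0.7976) = 37.1°.
Dip direction = atan2(0.414, 0.412) = 45° (azimuth of n's horizontal projection).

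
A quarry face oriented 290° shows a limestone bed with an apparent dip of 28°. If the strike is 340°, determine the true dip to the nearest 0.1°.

34.8°

β = acute angle between strike 340° and section 290° = 50°.
tan δ = tan α / sin β = tan 28° / sin 50° = 0.5317 / 0.7660 = 0.6941
δ = arctan(0.6941) = 34.76°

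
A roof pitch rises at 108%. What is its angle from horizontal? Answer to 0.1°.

tan θ = 108/100 = 1.0800
θ = arctan(1.0800) = 47.20°

47.2°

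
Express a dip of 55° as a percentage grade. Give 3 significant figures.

143%

grade % = 100 × tan 55° = 100 × 1.4281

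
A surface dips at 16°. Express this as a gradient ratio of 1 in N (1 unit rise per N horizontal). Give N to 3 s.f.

1 : N means tan θ = 1/N, so N = 1/tan 16° = 1/0.2867

1 in 3.49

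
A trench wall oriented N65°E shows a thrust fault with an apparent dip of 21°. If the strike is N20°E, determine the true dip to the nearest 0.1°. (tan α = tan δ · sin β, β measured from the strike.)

28.5°

β = acute angle between strike N20°E and section N65°E = 45°.
tan δ = tan α / sin β = tan 21° / sin 45° = 0.3839 / 0.7071 = 0.5429
δ = arctan(0.5429) = 28.50°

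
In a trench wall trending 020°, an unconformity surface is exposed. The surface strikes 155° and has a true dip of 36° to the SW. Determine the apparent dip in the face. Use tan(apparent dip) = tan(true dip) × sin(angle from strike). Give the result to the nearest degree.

The strike is 155° and the section trends 020°; the acute angle between them is β = 45°.
tan(apparent dip) = tan 36° · sin 45° = 0.5137
α = arctan(0.5137) = 27.19°

27°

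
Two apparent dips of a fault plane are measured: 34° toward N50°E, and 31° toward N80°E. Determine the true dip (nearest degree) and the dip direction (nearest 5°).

Represent each trace as a vector plunging at its apparent dip toward its trend (east-north-up frame): v₁ = (0.635, 0.533, -0.559), v₂ = (0.844, 0.149, -0.515).
The plane normal is n = v₁ × v₂ ∝ (0.191, 0.145, 0.355).
tan δ = √(n_x²+n_y²)/n_z = 0.240/0.355, so δ = 34.0°.
The horizontal component of n points toward azimuth atan2(n_x, n_y) = 53°, the dip direction.

true dip 34°, dip direction 055°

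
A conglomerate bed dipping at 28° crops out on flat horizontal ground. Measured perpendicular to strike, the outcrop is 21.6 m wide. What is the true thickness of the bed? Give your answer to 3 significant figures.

True thickness t = w · sin(dip) = 21.6 × sin 28°
t = 21.6 × 0.4695 = 10.141 m

10.1 m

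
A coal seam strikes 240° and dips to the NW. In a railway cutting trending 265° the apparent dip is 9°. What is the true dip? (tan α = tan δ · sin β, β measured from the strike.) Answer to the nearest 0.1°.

20.5°

β = acute angle between strike 240° and section 265° = 25°.
tan δ = tan α / sin β = tan 9° / sin 25° = 0.1584 / 0.4226 = 0.3748
true dip = arctan 0.3748 = 20.54°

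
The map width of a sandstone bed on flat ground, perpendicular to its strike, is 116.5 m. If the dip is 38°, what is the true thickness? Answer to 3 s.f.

True thickness t = w · sin(dip) = 116.5 × sin 38°
t = 116.5 × 0.6157 = 71.725 m

71.7 m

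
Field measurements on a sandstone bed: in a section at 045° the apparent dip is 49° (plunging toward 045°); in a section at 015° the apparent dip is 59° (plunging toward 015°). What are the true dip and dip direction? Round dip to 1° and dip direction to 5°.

true dip 60°, dip direction 355°

The two traces are lines in the plane: v₁ = (sin 45°·cos 49°, cos 45°·cos 49°, −sin 49°), v₂ = (sin 15°·cos 59°, cos 15°·cos 59°, −sin 59°).
Cross product v₁ × v₂ gives the pole to the plane: n ∝ (-0.022, 0.297, 0.169).
tan δ = √(n_x²+n_y²)/n_z = 0.298/0.169, so δ = 60.4°.
Dip direction = atan2(-0.022, 0.297) = 356° (azimuth of n's horizontal projection).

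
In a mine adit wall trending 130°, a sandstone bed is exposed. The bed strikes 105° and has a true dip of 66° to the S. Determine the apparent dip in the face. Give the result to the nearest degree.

44°

The strike is 105° and the section trends 130°; the acute angle between them is β = 25°.
tan(apparent dip) = tan 66° · sin 25° = 0.9492
α = arctan(0.9492) = 43.51°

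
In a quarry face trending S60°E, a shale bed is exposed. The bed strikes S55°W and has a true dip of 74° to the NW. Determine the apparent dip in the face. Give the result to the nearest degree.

The strike is S55°W and the section trends S60°E; the acute angle between them is β = 65°.
tan α = tan 74° × sin 65° = 3.4874 × 0.9063 = 3.1607
apparent dip = arctan 3.1607 = 72.44°

72°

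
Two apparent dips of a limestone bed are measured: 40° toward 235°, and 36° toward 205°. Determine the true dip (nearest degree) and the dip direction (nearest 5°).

true dip 40°, dip direction 235°

Each apparent-dip line lies in the plane. As unit vectors (x east, y north, z up), v₁ plunges 40°→235° and v₂ plunges 36°→205°.
The plane normal is n = v₁ × v₂ ∝ (-0.213, -0.149, 0.310).
Dip δ = arctan(|n_h|/n_z) = arctan(0.260/0.310) = 40.0°.
Dip direction = atan2(-0.213, -0.149) = 235° (azimuth of n's horizontal projection).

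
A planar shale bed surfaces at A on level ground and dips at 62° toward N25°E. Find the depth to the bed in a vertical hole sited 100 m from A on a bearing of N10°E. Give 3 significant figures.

The hole lies 15° from the dip direction, so the down-dip offset is 100 × cos 15° = 96.59 m.
Depth = down-dip offset × tan(dip) = 96.59 × tan 62° = 96.59 × 1.8807
Depth = 181.66 m

182 m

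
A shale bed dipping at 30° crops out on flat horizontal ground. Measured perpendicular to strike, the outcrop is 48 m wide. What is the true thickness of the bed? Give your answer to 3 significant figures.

True thickness t = w · sin(dip) = 48 × sin 30°
t = 48 × 0.5000 = 24.000 m

24.0 m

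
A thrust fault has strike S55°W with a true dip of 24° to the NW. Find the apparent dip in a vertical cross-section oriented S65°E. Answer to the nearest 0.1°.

21.1°

The section lies 60° from the strike.
tan α = tan 24° × sin 60° = 0.4452 × 0.8660 = 0.3856
α = arctan(0.3856) = 21.09°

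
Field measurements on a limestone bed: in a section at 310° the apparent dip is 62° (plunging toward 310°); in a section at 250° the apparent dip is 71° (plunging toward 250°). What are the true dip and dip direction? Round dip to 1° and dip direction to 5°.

true dip 71°, dip direction 260°

Each apparent-dip line lies in the plane. As unit vectors (x east, y north, z up), v₁ plunges 62°→310° and v₂ plunges 71°→250°.
The plane normal is n = v₁ × v₂ ∝ (-0.384, -0.070, 0.132).
tan δ = √(n_x²+n_y²)/n_z = 0.390/0.132, so δ = 71.3°.
Dip direction = atan2(-0.384, -0.070) = 260° (azimuth of n's horizontal projection).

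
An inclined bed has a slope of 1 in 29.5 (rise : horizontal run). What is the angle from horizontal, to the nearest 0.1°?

1.9°

tan θ = 1/29.5 = 0.0339
θ = arctan(0.0339) = 1.94°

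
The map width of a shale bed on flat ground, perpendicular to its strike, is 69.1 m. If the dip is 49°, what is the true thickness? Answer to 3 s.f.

52.2 m

True thickness t = w · sin(dip) = 69.1 × sin 49°
t = 69.1 × 0.7547 = 52.150 m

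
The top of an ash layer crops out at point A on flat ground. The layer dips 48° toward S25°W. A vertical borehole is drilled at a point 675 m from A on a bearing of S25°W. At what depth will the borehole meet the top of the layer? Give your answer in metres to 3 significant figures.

The hole is directly down-dip from the outcrop, so the down-dip offset is 675 m.
Depth = down-dip offset × tan(dip) = 675.00 × tan 48° = 675.00 × 1.1106
Depth = 749.66 m

750 m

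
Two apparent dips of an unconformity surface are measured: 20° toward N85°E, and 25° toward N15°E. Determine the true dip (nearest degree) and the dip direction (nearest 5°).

true dip 27°, dip direction 040°

The two traces are lines in the plane: v₁ = (sin 85°·cos 20°, cos 85°·cos 20°, −sin 20°), v₂ = (sin 15°·cos 25°, cos 15°·cos 25°, −sin 25°).
n = v₁ × v₂ = (0.265, 0.315, 0.800) (taken with n_z > 0).
Dip δ = arctan(|n_h|/n_z) = arctan(0.412/0.800) = 27.2°.
The horizontal component of n points toward azimuth atan2(n_x, n_y) = 40°, the dip direction.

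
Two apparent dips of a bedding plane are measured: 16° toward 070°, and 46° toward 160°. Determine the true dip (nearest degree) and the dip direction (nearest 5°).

true dip 47°, dip direction 145°

Represent each trace as a vector plunging at its apparent dip toward its trend (east-north-up frame): v₁ = (0.903, 0.329, -0.276), v₂ = (0.238, -0.653, -0.719).
Cross product v₁ × v₂ gives the pole to the plane: n ∝ (0.416, -0.584, 0.668).
True dip = arccos(n_z / |n|) = arccos(0.6813) = 47.1°.
Dip direction = atan2(0.416, -0.584) = 145° (azimuth of n's horizontal projection).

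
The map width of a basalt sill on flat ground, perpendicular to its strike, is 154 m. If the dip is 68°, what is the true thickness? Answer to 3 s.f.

143 m

True thickness t = w · sin(dip) = 154 × sin 68°
t = 154 × 0.9272 = 142.786 m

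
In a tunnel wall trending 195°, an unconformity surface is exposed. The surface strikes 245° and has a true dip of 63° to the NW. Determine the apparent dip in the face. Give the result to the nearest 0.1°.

The strike is 245° and the section trends 195°; the acute angle between them is β = 50°.
tan α = tan 63° × sin 50° = 1.9626 × 0.7660 = 1.5034
α = arctan(1.5034) = 56.37°

56.4°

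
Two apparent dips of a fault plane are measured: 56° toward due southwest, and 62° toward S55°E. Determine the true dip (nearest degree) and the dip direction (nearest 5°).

true dip 69°, dip direction 170°

Represent each trace as a vector plunging at its apparent dip toward its trend (east-north-up frame): v₁ = (-0.395, -0.395, -0.829), v₂ = (0.385, -0.269, -0.883).
n = v₁ × v₂ = (0.126, -0.668, 0.259) (taken with n_z > 0).
tan δ = √(n_x²+n_y²)/n_z = 0.680/0.259, so δ = 69.2°.
Dip direction = atan2(0.126, -0.668) = 169° (azimuth of n's horizontal projection).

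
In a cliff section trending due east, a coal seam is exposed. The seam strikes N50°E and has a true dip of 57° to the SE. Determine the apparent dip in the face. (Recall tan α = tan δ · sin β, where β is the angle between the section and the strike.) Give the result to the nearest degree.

The strike is N50°E and the section trends due east; the acute angle between them is β = 40°.
tan α = tan 57° × sin 40° = 1.5399 × 0.6428 = 0.9898
apparent dip = arctan 0.9898 = 44.71°

45°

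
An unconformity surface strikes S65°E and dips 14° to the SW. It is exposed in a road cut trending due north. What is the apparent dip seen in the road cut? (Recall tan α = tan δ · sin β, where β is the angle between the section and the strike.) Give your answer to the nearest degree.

The strike is S65°E and the section trends due north; the acute angle between them is β = 65°.
tan α = tan 14° × sin 65° = 0.2493 × 0.9063 = 0.2260
α = arctan(0.2260) = 12.73°

13°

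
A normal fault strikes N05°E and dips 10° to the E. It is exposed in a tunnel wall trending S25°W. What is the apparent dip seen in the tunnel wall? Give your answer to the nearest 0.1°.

Angle between strike (N05°E) and section (S25°W): β = 20°.
tan(apparent dip) = tan 10° · sin 20° = 0.0603
α = arctan(0.0603) = 3.45°

3.5°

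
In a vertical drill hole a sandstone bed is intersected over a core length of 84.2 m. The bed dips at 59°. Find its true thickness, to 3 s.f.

43.4 m

True thickness t = h · cos(dip) = 84.2 × cos 59°
t = 84.2 × 0.5150 = 43.366 m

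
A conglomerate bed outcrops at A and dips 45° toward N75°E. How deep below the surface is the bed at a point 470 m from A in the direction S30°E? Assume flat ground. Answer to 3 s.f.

122 m

The hole lies 75° from the dip direction, so the down-dip offset is 470 × cos 75° = 121.64 m.
Depth = down-dip offset × tan(dip) = 121.64 × tan 45° = 121.64 × 1.0000
Depth = 121.64 m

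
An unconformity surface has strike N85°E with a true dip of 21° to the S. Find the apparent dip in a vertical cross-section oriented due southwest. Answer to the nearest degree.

14°

The strike is N85°E and the section trends due southwest; the acute angle between them is β = 40°.
tan(apparent dip) = tan 21° · sin 40° = 0.2467
apparent dip = arctan 0.2467 = 13.86°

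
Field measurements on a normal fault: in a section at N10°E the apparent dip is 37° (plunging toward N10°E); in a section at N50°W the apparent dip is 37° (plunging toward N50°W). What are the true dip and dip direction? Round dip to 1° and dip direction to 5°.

true dip 41°, dip direction 340°

The two traces are lines in the plane: v₁ = (sin 10°·cos 37°, cos 10°·cos 37°, −sin 37°), v₂ = (sin 310°·cos 37°, cos 310°·cos 37°, −sin 37°).
The plane normal is n = v₁ × v₂ ∝ (-0.164, 0.452, 0.552).
Dip δ = arctan(|n_h|/n_z) = arctan(0.481/0.552) = 41.0°.
The horizontal component of n points toward azimuth atan2(n_x, n_y) = 340°, the dip direction.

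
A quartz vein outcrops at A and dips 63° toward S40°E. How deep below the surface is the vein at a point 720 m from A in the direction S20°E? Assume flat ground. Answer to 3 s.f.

1330 m

The hole lies 20° from the dip direction, so the down-dip offset is 720 × cos 20° = 676.58 m.
Depth = down-dip offset × tan(dip) = 676.58 × tan 63° = 676.58 × 1.9626
Depth = 1327.86 m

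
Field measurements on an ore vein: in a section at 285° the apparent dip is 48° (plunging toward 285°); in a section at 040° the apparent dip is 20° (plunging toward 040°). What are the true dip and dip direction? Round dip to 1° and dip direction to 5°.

true dip 55°, dip direction 325°

Each apparent-dip line lies in the plane. As unit vectors (x east, y north, z up), v₁ plunges 48°→285° and v₂ plunges 20°→040°.
Cross product v₁ × v₂ gives the pole to the plane: n ∝ (-0.476, 0.670, 0.570).
tan δ = √(n_x²+n_y²)/n_z = 0.822/0.570, so δ = 55.3°.
Dip direction = atan2(-0.476, 0.670) = 325° (azimuth of n's horizontal projection).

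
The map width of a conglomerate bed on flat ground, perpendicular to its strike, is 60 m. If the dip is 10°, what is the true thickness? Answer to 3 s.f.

10.4 m

True thickness t = w · sin(dip) = 60 × sin 10°
t = 60 × 0.1736 = 10.419 m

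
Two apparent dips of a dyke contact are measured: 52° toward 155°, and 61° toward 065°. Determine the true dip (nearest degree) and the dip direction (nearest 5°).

Represent each trace as a vector plunging at its apparent dip toward its trend (east-north-up frame): v₁ = (0.260, -0.558, -0.788), v₂ = (0.439, 0.205, -0.875).
n = v₁ × v₂ = (0.649, -0.119, 0.298) (taken with n_z > 0).
True dip = arccos(n_z / |n|) = arccos(0.4119) = 65.7°.
Dip direction = azimuth of (n_x, n_y) = atan2(0.649, -0.119) = 100°.

true dip 66°, dip direction 100°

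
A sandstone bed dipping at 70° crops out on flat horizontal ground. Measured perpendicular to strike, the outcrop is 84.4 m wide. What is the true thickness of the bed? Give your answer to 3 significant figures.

True thickness t = w · sin(dip) = 84.4 × sin 70°
t = 84.4 × 0.9397 = 79.310 m

79.3 m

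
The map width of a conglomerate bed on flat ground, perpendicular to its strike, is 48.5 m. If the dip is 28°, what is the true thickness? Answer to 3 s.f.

22.8 m

True thickness t = w · sin(dip) = 48.5 × sin 28°
t = 48.5 × 0.4695 = 22.769 m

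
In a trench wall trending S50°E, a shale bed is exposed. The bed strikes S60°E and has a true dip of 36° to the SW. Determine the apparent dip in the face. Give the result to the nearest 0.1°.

7.2°

Angle between strike (S60°E) and section (S50°E): β = 10°.
tan(apparent dip) = tan 36° · sin 10° = 0.1262
apparent dip = arctan 0.1262 = 7.19°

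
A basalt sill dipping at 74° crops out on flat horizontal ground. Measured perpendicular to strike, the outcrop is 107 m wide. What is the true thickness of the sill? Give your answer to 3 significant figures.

True thickness t = w · sin(dip) = 107 × sin 74°
t = 107 × 0.9613 = 102.855 m

103 m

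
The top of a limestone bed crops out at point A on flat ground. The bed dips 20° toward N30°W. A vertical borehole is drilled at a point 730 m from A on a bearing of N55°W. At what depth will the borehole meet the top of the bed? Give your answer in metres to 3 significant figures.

The hole lies 25° from the dip direction, so the down-dip offset is 730 × cos 25° = 661.60 m.
Depth = down-dip offset × tan(dip) = 661.60 × tan 20° = 661.60 × 0.3640
Depth = 240.80 m

241 m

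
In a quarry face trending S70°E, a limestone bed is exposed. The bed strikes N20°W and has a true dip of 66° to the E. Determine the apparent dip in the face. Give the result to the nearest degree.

60°

The section lies 50° from the strike.
tan α = tan 66° × sin 50° = 2.2460 × 0.7660 = 1.7206
apparent dip = arctan 1.7206 = 59.83°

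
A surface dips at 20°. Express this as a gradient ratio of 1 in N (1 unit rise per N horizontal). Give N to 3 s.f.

1 in 2.75

1 : N means tan θ = 1/N, so N = 1/tan 20° = 1/0.3640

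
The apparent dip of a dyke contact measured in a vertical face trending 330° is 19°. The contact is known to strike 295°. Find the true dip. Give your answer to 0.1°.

31.0°

β = acute angle between strike 295° and section 330° = 35°.
tan(true dip) = tan 19° / sin 35° = 0.6003
true dip = arctan 0.6003 = 30.98°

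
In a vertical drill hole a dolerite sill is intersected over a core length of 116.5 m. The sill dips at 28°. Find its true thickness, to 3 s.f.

True thickness t = h · cos(dip) = 116.5 × cos 28°
t = 116.5 × 0.8829 = 102.863 m

103 m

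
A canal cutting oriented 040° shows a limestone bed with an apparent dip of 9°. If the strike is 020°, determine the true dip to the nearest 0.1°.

The section is 20° from the strike.
tan(true dip) = tan 9° / sin 20° = 0.4631
δ = arctan(0.4631) = 24.85°

24.8°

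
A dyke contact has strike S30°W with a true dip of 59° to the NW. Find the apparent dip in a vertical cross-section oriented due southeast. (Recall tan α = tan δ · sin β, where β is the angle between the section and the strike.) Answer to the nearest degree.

The section lies 75° from the strike.
tan(apparent dip) = tan 59° · sin 75° = 1.6076
α = arctan(1.6076) = 58.12°

58°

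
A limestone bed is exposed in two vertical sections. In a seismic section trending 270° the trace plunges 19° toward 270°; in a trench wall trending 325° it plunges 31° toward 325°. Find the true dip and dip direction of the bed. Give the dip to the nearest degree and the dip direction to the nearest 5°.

The two traces are lines in the plane: v₁ = (sin 270°·cos 19°, cos 270°·cos 19°, −sin 19°), v₂ = (sin 325°·cos 31°, cos 325°·cos 31°, −sin 31°).
The plane normal is n = v₁ × v₂ ∝ (-0.229, 0.327, 0.664).
Dip δ = arctan(|n_h|/n_z) = arctan(0.399/0.664) = 31.0°.
The horizontal component of n points toward azimuth atan2(n_x, n_y) = 325°, the dip direction.

true dip 31°, dip direction 325°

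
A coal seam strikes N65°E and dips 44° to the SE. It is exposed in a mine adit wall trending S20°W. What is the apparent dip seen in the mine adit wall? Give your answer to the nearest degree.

Angle between strike (N65°E) and section (S20°W): β = 45°.
tan(apparent dip) = tan 44° · sin 45° = 0.6828
α = arctan(0.6828) = 34.33°

34°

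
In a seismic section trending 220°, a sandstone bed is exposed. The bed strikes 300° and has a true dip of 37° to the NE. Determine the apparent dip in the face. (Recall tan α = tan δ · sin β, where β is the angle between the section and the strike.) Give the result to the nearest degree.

37°

The strike is 300° and the section trends 220°; the acute angle between them is β = 80°.
tan α = tan 37° × sin 80° = 0.7536 × 0.9848 = 0.7421
α = arctan(0.7421) = 36.58°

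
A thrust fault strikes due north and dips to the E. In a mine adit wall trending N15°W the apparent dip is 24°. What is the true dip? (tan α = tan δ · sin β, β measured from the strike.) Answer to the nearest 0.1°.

β = acute angle between strike due north and section N15°W = 15°.
tan(true dip) = tan 24° / sin 15° = 1.7202
δ = arctan(1.7202) = 59.83°

59.8°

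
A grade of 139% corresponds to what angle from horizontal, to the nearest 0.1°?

tan θ = 139/100 = 1.3900
θ = arctan(1.3900) = 54.27°

54.3°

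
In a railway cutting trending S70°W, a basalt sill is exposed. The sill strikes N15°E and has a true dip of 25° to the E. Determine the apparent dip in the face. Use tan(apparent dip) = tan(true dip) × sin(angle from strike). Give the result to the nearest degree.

21°

The section lies 55° from the strike.
tan α = tan 25° × sin 55° = 0.4663 × 0.8192 = 0.3820
apparent dip = arctan 0.3820 = 20.91°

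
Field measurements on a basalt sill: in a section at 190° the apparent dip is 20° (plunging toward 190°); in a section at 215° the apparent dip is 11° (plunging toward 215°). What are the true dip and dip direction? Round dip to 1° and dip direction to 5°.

true dip 26°, dip direction 150°

The two traces are lines in the plane: v₁ = (sin 190°·cos 20°, cos 190°·cos 20°, −sin 20°), v₂ = (sin 215°·cos 11°, cos 215°·cos 11°, −sin 11°).
The plane normal is n = v₁ × v₂ ∝ (0.098, -0.161, 0.390).
tan δ = √(n_x²+n_y²)/n_z = 0.189/0.390, so δ = 25.9°.
The horizontal component of n points toward azimuth atan2(n_x, n_y) = 149°, the dip direction.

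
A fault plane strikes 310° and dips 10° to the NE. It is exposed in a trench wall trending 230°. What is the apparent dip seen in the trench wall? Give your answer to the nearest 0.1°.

Angle between strike (310°) and section (230°): β = 80°.
tan(apparent dip) = tan 10° · sin 80° = 0.1736
α = arctan(0.1736) = 9.85°

9.9°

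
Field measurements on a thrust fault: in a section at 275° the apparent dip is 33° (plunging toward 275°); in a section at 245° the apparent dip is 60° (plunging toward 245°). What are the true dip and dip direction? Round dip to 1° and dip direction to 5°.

true dip 68°, dip direction 200°

Represent each trace as a vector plunging at its apparent dip toward its trend (east-north-up frame): v₁ = (-0.835, 0.073, -0.545), v₂ = (-0.453, -0.211, -0.866).
n = v₁ × v₂ = (-0.178, -0.477, 0.210) (taken with n_z > 0).
Dip δ = arctan(|n_h|/n_z) = arctan(0.509/0.210) = 67.6°.
Dip direction = atan2(-0.178, -0.477) = 201° (azimuth of n's horizontal projection).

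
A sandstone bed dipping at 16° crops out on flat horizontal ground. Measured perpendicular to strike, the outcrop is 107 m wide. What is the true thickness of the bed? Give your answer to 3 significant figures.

True thickness t = w · sin(dip) = 107 × sin 16°
t = 107 × 0.2756 = 29.493 m

29.5 m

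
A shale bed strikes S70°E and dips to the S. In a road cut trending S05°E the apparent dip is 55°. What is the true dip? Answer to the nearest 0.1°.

β = acute angle between strike S70°E and section S05°E = 65°.
tan(true dip) = tan 55° / sin 65° = 1.5758
true dip = arctan 1.5758 = 57.60°

57.6°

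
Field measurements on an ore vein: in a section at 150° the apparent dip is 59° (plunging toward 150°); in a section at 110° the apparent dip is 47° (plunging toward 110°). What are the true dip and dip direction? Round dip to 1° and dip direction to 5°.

Represent each trace as a vector plunging at its apparent dip toward its trend (east-north-up frame): v₁ = (0.258, -0.446, -0.857), v₂ = (0.641, -0.233, -0.731).
The plane normal is n = v₁ × v₂ ∝ (0.126, -0.361, 0.226).
tan δ = √(n_x²+n_y²)/n_z = 0.382/0.226, so δ = 59.4°.
Dip direction = azimuth of (n_x, n_y) = atan2(0.126, -0.361) = 161°.

true dip 59°, dip direction 160°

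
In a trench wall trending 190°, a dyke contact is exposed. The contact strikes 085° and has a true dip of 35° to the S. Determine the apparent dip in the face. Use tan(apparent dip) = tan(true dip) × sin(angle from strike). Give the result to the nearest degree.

The strike is 085° and the section trends 190°; the acute angle between them is β = 75°.
tan(apparent dip) = tan 35° · sin 75° = 0.6763
α = arctan(0.6763) = 34.07°

34°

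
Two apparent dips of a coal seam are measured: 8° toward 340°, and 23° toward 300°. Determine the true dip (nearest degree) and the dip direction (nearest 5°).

true dip 27°, dip direction 265°

Represent each trace as a vector plunging at its apparent dip toward its trend (east-north-up frame): v₁ = (-0.339, 0.931, -0.139), v₂ = (-0.797, 0.460, -0.391).
Cross product v₁ × v₂ gives the pole to the plane: n ∝ (-0.300, -0.021, 0.586).
True dip = arccos(n_z / |n|) = arccos(0.8899) = 27.1°.
Dip direction = azimuth of (n_x, n_y) = atan2(-0.300, -0.021) = 266°.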